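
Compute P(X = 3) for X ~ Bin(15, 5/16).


P(X=3) = C(15,3) * p^3 * (1-p)^12
= 455 * 125/4096 * 3138428376721/281474976710656
= 178498113926006875/1152921504606846976

178498113926006875/1152921504606846976


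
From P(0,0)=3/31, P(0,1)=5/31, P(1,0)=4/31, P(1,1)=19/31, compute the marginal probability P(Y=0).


P(Y=0) = P(0,0)+P(1,0) = 3/31 + 4/31 = 7/31

7/31


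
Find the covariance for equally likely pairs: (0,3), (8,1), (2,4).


E[X]=10/3, E[Y]=8/3, E[XY]=16/3
Cov(X,Y) = E[XY] - E[X]E[Y] = 16/3 - 10/3*8/3 = -32/9

-32/9


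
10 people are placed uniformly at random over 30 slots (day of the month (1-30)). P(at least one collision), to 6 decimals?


P(all different) = prod((30-i)/30 for i=0..9) = 0.184639
P(at least one match) = 1 - 0.184639 = 0.815361

0.815361


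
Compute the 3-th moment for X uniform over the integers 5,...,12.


E[X^3] = (1/8) * sum(x^3 for x=5..12)
= 5984/8 = 748

748


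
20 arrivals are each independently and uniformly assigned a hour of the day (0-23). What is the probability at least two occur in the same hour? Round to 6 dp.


P(all different) = prod((24-i)/24 for i=0..19) = 0.000006
P(at least one match) = 1 - 0.000006 = 0.999994

0.999994


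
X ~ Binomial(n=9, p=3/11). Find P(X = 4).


P(X=4) = C(9,4) * p^4 * (1-p)^5
= 126 * 81/14641 * 32768/161051
= 334430208/2357947691

334430208/2357947691


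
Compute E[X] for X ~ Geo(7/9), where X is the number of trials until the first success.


For geometric (trials until first success), E[X] = 1/p = 1/(7/9) = 9/7

9/7


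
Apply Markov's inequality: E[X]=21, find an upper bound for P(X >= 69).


Markov: P(X >= a) <= E[X]/a
P(X >= 69) <= 21/69 = 7/23

7/23


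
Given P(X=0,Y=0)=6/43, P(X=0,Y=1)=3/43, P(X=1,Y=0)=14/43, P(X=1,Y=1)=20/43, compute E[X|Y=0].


P(Y=0) = 20/43
E[X|Y=0] = (0*6 + 1*14)/20 = 14/20 = 7/10

7/10


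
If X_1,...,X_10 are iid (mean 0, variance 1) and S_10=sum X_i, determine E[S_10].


E[S_n] = n*E[X_1] = 10*0 = 0

0


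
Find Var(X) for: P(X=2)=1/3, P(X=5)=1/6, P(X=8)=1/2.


E[X] = 11/2, E[X^2] = 75/2
Var(X) = E[X^2] - (E[X])^2 = 75/2 - (11/2)^2 = 29/4

29/4


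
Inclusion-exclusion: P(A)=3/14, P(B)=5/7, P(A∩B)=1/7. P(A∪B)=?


P(A∪B) = P(A) + P(B) - P(A∩B)
= 3/14 + 5/7 - 1/7 = 11/14

11/14


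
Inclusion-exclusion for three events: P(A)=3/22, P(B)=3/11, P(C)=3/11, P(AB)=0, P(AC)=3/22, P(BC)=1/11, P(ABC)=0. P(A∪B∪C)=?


P(A∪B∪C) = P(A)+P(B)+P(C) - P(AB)-P(AC)-P(BC) + P(ABC)
= 3/22+3/11+3/11 - 0-3/22-1/11 + 0
= 5/11

5/11


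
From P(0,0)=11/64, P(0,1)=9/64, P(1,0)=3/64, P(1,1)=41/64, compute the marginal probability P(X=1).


P(X=1) = P(1,0)+P(1,1) = 3/64 + 41/64 = 44/64 = 11/16

11/16


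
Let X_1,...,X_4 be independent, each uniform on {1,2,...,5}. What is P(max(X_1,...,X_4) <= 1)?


P(max <= 1) = P(all X_i <= 1) = (P(X_1 <= 1))^4
= (1/5)^4 = 1/625

1/625


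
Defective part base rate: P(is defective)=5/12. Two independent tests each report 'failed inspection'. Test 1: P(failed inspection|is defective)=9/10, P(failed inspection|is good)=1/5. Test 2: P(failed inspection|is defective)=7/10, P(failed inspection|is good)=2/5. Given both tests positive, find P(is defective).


After test 1: P(+) = 9/10*5/12 + 1/5*7/12 = 59/120
P(B|+) = (3/8)/(59/120) = 45/59
After test 2 (use post1 as new prior): P(+) = 7/10*45/59 + 2/5*14/59 = 371/590
P(B|+,+) = (63/118)/(371/590) = 45/53

45/53


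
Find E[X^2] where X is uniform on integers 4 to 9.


E[X^2] = (1/6) * sum(x^2 for x=4..9)
= 271/6

271/6


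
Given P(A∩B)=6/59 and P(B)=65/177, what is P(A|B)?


P(A|B) = P(A∩B)/P(B) = (18/177)/(65/177) = 18/65

18/65


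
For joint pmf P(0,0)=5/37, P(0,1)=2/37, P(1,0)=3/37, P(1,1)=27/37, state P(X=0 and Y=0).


Read from table: P(X=0, Y=0) = 5/37

5/37


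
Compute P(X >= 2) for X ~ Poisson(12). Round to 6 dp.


P(X>=2) = 1 - P(X<=1) = 1 - (e^(-12)*12^0/0! + e^(-12)*12^1/1!)
≈ 1 - (0.0000061442 + 0.0000737305)
= 1 - 0.0000798747 = 0.9999201253
≈ 0.999920

0.999920


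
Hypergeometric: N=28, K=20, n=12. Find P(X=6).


P(X=6) = C(20,6)*C(8,6) / C(28,12)
= 38760*28 / 30421755
= 1085280/30421755 = 32/897

32/897


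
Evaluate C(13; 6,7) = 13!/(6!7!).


13! = 6227020800
Denominator: 6!=720 * 7!=5040
Coefficient = 6227020800 / 3628800 = 1716

1716


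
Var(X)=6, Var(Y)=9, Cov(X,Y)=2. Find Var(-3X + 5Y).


Var(-3X + 5Y) = (-3)^2*Var(X) + 5^2*Var(Y) + 2*(-3)*5*Cov(X,Y)
= 9*6 + 25*9 - 30*2
= 54 + 225 - 60 = 219

219


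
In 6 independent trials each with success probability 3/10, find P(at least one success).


P(at least one) = 1 - P(none)
P(none) = (1 - 3/10)^6 = (7/10)^6 = 117649/1000000
P(at least one) = 1 - 117649/1000000 = 882351/1000000

882351/1000000


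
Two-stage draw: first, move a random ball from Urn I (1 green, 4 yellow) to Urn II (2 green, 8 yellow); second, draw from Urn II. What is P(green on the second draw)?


P(transfer green) = 1/5; P(transfer yellow) = 4/5
If green transferred: Urn II has 3 green of 11, so P(green|green moved) = 3/11
If yellow transferred: Urn II has 2 green of 11, so P(green|yellow moved) = 2/11
By total probability: P(green) = 1/5*3/11 + 4/5*2/11 = 1/5

1/5


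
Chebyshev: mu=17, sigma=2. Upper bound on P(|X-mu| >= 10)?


k = 10/2 = 5
Chebyshev: P(|X-mu| >= k*sigma) <= 1/k^2 = 1/5^2 = 1/25

1/25


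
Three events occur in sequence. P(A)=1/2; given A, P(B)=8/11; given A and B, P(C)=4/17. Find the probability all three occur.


P(A∩B∩C) = P(A) * P(B|A) * P(C|A∩B)
= 1/2 * 8/11 * 4/17
= 4/11 * 4/17 = 16/187

16/187


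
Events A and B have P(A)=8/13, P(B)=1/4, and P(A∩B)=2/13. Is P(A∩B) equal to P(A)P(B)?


P(A)*P(B) = 8/13*1/4 = 2/13
P(A∩B) = 2/13, which equals P(A)P(B), so independent

Yes, A and B are independent


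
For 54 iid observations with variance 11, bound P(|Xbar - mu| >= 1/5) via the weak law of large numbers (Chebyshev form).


Var(Xbar) = Var(X)/n = 11/54
Chebyshev: P(|Xbar-mu| >= 1/5) <= Var(Xbar)/(1/5)^2 = (11/54)/(1/25) = 275/54
Bound exceeds 1, so trivial bound: 1

1


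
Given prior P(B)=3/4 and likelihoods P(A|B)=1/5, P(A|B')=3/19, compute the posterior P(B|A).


P(A) = P(A|B)P(B) + P(A|B')P(B') = 1/5*3/4 + 3/19*1/4 = 18/95
P(B|A) = P(A|B)P(B)/P(A) = (3/20)/(18/95) = 19/24

19/24


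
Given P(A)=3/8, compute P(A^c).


P(A') = 1 - P(A) = 1 - 3/8 = 5/8

5/8


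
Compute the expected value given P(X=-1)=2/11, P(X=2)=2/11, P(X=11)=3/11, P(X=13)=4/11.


E[X] = sum(x * P(x))
= -1*2/11 + 2*2/11 + 11*3/11 + 13*4/11
= 87/11

87/11


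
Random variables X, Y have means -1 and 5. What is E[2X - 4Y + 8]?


E[2X - 4Y + 8] = 2*E[X] - 4*E[Y] + 8
= (2)*(-1) + (-4)*(5) + (8)
= -2 - 20 + 8 = -14

-14


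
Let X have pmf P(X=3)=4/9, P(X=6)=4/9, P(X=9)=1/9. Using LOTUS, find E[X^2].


E[X^2] = sum(g(x)*P(x))
= 9*4/9 + 36*4/9 + 81*1/9
= 29

29


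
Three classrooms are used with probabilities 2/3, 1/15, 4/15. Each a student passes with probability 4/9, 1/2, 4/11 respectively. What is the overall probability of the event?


P(A) = P(A|B1)P(B1) + P(A|B2)P(B2) + P(A|B3)P(B3)
= 4/9*2/3 + 1/2*1/15 + 4/11*4/15
= 8/27 + 1/30 + 16/165 = 1267/2970

1267/2970


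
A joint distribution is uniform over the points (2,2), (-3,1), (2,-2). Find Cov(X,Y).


E[X]=1/3, E[Y]=1/3, E[XY]=-1
Cov(X,Y) = E[XY] - E[X]E[Y] = -1 - 1/3*1/3 = -10/9

-10/9


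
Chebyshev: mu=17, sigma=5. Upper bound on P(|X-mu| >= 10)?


k = 10/5 = 2
Chebyshev: P(|X-mu| >= k*sigma) <= 1/k^2 = 1/2^2 = 1/4

1/4


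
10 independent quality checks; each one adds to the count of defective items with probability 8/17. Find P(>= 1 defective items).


P(at least one) = 1 - P(none)
P(none) = (1 - 8/17)^10 = (9/17)^10 = 3486784401/2015993900449
P(at least one) = 1 - 3486784401/2015993900449 = 2012507116048/2015993900449

2012507116048/2015993900449


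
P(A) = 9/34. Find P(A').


P(A') = 1 - P(A) = 1 - 9/34 = 25/34

25/34


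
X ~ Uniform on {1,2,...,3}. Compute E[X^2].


E[X^2] = (1/3) * sum(x^2 for x=1..3)
= 14/3

14/3


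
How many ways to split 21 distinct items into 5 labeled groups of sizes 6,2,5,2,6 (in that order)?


21! = 51090942171709440000
Denominator: 6!=720 * 2!=2 * 5!=120 * 2!=2 * 6!=720
Coefficient = 51090942171709440000 / 248832000 = 205323037920

205323037920


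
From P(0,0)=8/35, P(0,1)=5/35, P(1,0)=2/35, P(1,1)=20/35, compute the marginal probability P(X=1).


P(X=1) = P(1,0)+P(1,1) = 2/35 + 20/35 = 22/35

22/35


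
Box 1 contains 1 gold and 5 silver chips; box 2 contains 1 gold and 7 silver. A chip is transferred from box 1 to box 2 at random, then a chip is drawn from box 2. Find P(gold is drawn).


P(transfer gold) = 1/6; P(transfer silver) = 5/6
If gold transferred: Urn II has 2 gold of 9, so P(gold|gold moved) = 2/9
If silver transferred: Urn II has 1 gold of 9, so P(gold|silver moved) = 1/9
By total probability: P(gold) = 1/6*2/9 + 5/6*1/9 = 7/54

7/54


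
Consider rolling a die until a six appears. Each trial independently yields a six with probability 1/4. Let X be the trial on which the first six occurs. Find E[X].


For geometric (trials until first success), E[X] = 1/p = 1/(1/4) = 4

4


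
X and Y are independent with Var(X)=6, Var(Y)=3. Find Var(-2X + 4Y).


Independence => Cov(X,Y)=0
Var(-2X + 4Y) = (-2)^2*Var(X) + 4^2*Var(Y)
= 4*6 + 16*3 = 72

72


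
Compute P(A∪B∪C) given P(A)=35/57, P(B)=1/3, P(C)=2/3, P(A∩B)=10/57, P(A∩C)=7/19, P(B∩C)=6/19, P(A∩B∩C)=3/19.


P(A∪B∪C) = P(A)+P(B)+P(C) - P(AB)-P(AC)-P(BC) + P(ABC)
= 35/57+1/3+2/3 - 10/57-7/19-6/19 + 3/19
= 52/57

52/57


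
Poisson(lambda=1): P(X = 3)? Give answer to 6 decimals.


P(X=3) = e^(-1) * 1^3 / 3!
≈ 0.3678794412 * 1 / 6
≈ 0.061313

0.061313


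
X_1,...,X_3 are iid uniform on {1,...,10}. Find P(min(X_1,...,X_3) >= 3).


P(min >= 3) = P(all X_i >= 3) = (P(X_1 >= 3))^3
= (8/10)^3 = (4/5)^3 = 64/125

64/125


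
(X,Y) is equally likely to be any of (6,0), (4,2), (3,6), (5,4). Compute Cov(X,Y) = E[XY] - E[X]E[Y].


E[X]=9/2, E[Y]=3, E[XY]=23/2
Cov(X,Y) = E[XY] - E[X]E[Y] = 23/2 - 9/2*3 = -2

-2


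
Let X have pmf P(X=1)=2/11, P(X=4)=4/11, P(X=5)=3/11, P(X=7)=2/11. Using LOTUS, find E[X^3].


E[X^3] = sum(g(x)*P(x))
= 1*2/11 + 64*4/11 + 125*3/11 + 343*2/11
= 1319/11

1319/11


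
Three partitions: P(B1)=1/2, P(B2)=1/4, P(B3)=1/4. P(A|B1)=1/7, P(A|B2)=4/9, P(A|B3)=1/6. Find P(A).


P(A) = P(A|B1)P(B1) + P(A|B2)P(B2) + P(A|B3)P(B3)
= 1/7*1/2 + 4/9*1/4 + 1/6*1/4
= 1/14 + 1/9 + 1/24 = 113/504

113/504


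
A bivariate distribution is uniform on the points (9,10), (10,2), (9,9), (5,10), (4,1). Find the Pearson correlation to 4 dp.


Cov(X,Y) = 1.6400, Var(X) = 5.8400, Var(Y) = 16.2400
rho = Cov/(sqrt(VarX)*sqrt(VarY)) = 0.1684

0.1684


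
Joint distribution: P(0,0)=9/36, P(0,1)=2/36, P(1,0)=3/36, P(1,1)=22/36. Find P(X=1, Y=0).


Read from table: P(X=1, Y=0) = 3/36 = 1/12

1/12


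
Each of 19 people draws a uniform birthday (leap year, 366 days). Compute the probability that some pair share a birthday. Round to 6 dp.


P(all different) = prod((366-i)/366 for i=0..18) = 0.621705
P(at least one match) = 1 - 0.621705 = 0.378295

0.378295


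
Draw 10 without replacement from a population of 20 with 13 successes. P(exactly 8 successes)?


P(X=8) = C(13,8)*C(7,2) / C(20,10)
= 1287*21 / 184756
= 27027/184756 = 189/1292

189/1292


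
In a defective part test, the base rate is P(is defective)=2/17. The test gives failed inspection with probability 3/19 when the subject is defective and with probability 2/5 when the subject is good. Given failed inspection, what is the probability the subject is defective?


P(A) = P(A|B)P(B) + P(A|B')P(B') = 3/19*2/17 + 2/5*15/17 = 120/323
P(B|A) = P(A|B)P(B)/P(A) = (6/323)/(120/323) = 1/20

1/20


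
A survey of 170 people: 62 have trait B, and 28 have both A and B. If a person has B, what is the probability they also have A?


P(A|B) = P(A∩B)/P(B) = (28/170)/(62/170) = 28/62 = 14/31

14/31


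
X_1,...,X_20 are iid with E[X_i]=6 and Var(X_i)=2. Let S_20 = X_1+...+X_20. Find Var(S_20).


By independence, Var(S_n) = n*Var(X_1) = 20*2 = 40

40


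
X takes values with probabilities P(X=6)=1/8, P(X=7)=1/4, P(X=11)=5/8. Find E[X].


E[X] = sum(x * P(x))
= 6*1/8 + 7*1/4 + 11*5/8
= 75/8

75/8


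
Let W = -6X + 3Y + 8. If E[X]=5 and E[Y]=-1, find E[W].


E[-6X + 3Y + 8] = -6*E[X] + 3*E[Y] + 8
= (-6)*(5) + (3)*(-1) + (8)
= -30 - 3 + 8 = -25

-25


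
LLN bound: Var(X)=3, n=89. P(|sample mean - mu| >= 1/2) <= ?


Var(Xbar) = Var(X)/n = 3/89
Chebyshev: P(|Xbar-mu| >= 1/2) <= Var(Xbar)/(1/2)^2 = (3/89)/(1/4) = 12/89

12/89


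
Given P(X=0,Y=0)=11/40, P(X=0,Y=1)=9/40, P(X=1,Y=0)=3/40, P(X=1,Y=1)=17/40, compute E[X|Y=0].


P(Y=0) = 14/40
E[X|Y=0] = (0*11 + 1*3)/14 = 3/14

3/14


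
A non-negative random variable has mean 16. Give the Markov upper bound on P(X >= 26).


Markov: P(X >= a) <= E[X]/a
P(X >= 26) <= 16/26 = 8/13

8/13


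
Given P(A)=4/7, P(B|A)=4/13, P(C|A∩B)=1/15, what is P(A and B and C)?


P(A∩B∩C) = P(A) * P(B|A) * P(C|A∩B)
= 4/7 * 4/13 * 1/15
= 16/91 * 1/15 = 16/1365

16/1365


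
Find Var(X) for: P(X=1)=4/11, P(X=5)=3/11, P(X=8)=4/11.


E[X] = 51/11, E[X^2] = 335/11
Var(X) = E[X^2] - (E[X])^2 = 335/11 - (51/11)^2 = 1084/121

1084/121


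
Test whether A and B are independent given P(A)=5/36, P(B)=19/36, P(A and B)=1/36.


P(A)*P(B) = 5/36*19/36 = 95/1296
P(A∩B) = 1/36 != 95/1296, so not independent

No, A and B are not independent


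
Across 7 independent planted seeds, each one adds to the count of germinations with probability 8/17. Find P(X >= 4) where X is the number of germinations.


P(X>=4) = P(X=4) + P(X=5) + P(X=6) + P(X=7)
= 104509440/410338673 + 55738368/410338673 + 16515072/410338673 + 2097152/410338673
= 178860032/410338673

178860032/410338673


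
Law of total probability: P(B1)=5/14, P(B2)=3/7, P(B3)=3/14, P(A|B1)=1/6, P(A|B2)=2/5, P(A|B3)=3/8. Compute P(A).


P(A) = P(A|B1)P(B1) + P(A|B2)P(B2) + P(A|B3)P(B3)
= 1/6*5/14 + 2/5*3/7 + 3/8*3/14
= 5/84 + 6/35 + 9/112 = 523/1680

523/1680


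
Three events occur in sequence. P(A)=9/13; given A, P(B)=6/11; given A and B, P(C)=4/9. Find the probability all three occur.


P(A∩B∩C) = P(A) * P(B|A) * P(C|A∩B)
= 9/13 * 6/11 * 4/9
= 54/143 * 4/9 = 24/143

24/143


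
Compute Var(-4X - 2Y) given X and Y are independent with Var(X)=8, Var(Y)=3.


Independence => Cov(X,Y)=0
Var(-4X - 2Y) = (-4)^2*Var(X) + (-2)^2*Var(Y)
= 16*8 + 4*3 = 140

140


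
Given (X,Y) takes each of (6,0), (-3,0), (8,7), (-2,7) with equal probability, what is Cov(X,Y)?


E[X]=9/4, E[Y]=7/2, E[XY]=21/2
Cov(X,Y) = E[XY] - E[X]E[Y] = 21/2 - 9/4*7/2 = 21/8

21/8


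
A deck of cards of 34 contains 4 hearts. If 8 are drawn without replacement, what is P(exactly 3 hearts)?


P(X=3) = C(4,3)*C(30,5) / C(34,8)
= 4*142506 / 18156204
= 570024/18156204 = 182/5797

182/5797


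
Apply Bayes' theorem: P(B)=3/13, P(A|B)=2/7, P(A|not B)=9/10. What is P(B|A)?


P(A) = P(A|B)P(B) + P(A|B')P(B') = 2/7*3/13 + 9/10*10/13 = 69/91
P(B|A) = P(A|B)P(B)/P(A) = (6/91)/(69/91) = 2/23

2/23


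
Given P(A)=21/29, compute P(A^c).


P(A') = 1 - P(A) = 1 - 21/29 = 8/29

8/29


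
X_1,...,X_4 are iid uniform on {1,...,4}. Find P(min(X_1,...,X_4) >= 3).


P(min >= 3) = P(all X_i >= 3) = (P(X_1 >= 3))^4
= (2/4)^4 = (1/2)^4 = 1/16

1/16


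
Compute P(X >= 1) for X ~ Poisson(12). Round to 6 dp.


P(X>=1) = 1 - P(X<=0) = 1 - (e^(-12)*12^0/0!)
≈ 1 - 0.0000061442 = 0.9999938558
≈ 0.999994

0.999994


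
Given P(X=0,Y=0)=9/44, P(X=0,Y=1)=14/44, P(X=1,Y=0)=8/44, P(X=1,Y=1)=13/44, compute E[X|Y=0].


P(Y=0) = 17/44
E[X|Y=0] = (0*9 + 1*8)/17 = 8/17

8/17


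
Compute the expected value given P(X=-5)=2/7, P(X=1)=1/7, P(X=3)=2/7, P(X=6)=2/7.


E[X] = sum(x * P(x))
= -5*2/7 + 1*1/7 + 3*2/7 + 6*2/7
= 9/7

9/7


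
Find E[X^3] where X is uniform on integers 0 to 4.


E[X^3] = (1/5) * sum(x^3 for x=0..4)
= 100/5 = 20

20


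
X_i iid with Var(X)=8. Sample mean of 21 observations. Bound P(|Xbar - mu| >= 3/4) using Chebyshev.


Var(Xbar) = Var(X)/n = 8/21
Chebyshev: P(|Xbar-mu| >= 3/4) <= Var(Xbar)/(3/4)^2 = (8/21)/(9/16) = 128/189

128/189


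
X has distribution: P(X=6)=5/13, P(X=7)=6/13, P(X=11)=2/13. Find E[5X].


E[5X] = sum(g(x)*P(x))
= 30*5/13 + 35*6/13 + 55*2/13
= 470/13

470/13


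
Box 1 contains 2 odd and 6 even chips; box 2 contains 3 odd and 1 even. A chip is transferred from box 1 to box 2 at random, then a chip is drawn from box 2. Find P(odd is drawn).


P(transfer odd) = 2/8 = 1/4; P(transfer even) = 3/4
If odd transferred: Urn II has 4 odd of 5, so P(odd|odd moved) = 4/5
If even transferred: Urn II has 3 odd of 5, so P(odd|even moved) = 3/5
By total probability: P(odd) = 1/4*4/5 + 3/4*3/5 = 13/20

13/20


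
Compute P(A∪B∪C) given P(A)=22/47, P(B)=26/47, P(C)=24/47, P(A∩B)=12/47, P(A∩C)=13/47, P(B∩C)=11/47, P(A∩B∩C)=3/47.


P(A∪B∪C) = P(A)+P(B)+P(C) - P(AB)-P(AC)-P(BC) + P(ABC)
= 22/47+26/47+24/47 - 12/47-13/47-11/47 + 3/47
= 39/47

39/47


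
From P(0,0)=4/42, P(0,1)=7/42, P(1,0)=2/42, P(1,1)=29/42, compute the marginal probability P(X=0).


P(X=0) = P(0,0)+P(0,1) = 4/42 + 7/42 = 11/42

11/42


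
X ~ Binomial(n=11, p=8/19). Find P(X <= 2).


P(X<=2) = P(X=0) + P(X=1) + P(X=2)
= 285311670611/116490258898219 + 2282493364888/116490258898219 + 8299975872320/116490258898219
= 10867780907819/116490258898219

10867780907819/116490258898219


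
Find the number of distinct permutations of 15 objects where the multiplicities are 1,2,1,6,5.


15! = 1307674368000
Denominator: 1!=1 * 2!=2 * 1!=1 * 6!=720 * 5!=120
Coefficient = 1307674368000 / 172800 = 7567560

7567560


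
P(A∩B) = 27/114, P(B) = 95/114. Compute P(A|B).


P(A|B) = P(A∩B)/P(B) = (27/114)/(95/114) = 27/95

27/95


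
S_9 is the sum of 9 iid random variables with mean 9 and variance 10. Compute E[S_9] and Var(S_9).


E[S_n] = n*mu = 9*9 = 81
Var(S_n) = n*sigma^2 = 9*10 = 90

E[S_9]=81, Var(S_9)=90


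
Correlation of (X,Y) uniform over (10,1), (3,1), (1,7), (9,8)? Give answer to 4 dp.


Cov(X,Y) = -1.4375, Var(X) = 14.6875, Var(Y) = 10.6875
rho = Cov/(sqrt(VarX)*sqrt(VarY)) = -0.1147

-0.1147


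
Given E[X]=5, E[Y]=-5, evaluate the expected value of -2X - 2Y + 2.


E[-2X - 2Y + 2] = -2*E[X] - 2*E[Y] + 2
= (-2)*(5) + (-2)*(-5) + (2)
= -10 + 10 + 2 = 2

2


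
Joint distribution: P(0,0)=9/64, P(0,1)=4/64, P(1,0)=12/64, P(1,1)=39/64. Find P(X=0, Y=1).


Read from table: P(X=0, Y=1) = 4/64 = 1/16

1/16


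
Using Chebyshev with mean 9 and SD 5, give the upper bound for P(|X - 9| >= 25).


k = 25/5 = 5
Chebyshev: P(|X-mu| >= k*sigma) <= 1/k^2 = 1/5^2 = 1/25

1/25


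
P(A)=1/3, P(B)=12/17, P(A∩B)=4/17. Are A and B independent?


P(A)*P(B) = 1/3*12/17 = 4/17
P(A∩B) = 4/17, which equals P(A)P(B), so independent

Yes, A and B are independent


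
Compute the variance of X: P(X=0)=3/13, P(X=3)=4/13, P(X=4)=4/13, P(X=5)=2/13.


E[X] = 38/13, E[X^2] = 150/13
Var(X) = E[X^2] - (E[X])^2 = 150/13 - (38/13)^2 = 506/169

506/169


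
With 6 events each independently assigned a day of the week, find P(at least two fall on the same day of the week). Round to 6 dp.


P(all different) = prod((7-i)/7 for i=0..5) = 0.042839
P(at least one match) = 1 - 0.042839 = 0.957161

0.957161


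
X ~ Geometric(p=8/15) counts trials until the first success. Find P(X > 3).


P(X > 3) = P(first 3 trials all fail) = (1-p)^3 = (7/15)^3 = 343/3375

343/3375


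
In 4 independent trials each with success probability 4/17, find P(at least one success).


P(at least one) = 1 - P(none)
P(none) = (1 - 4/17)^4 = (13/17)^4 = 28561/83521
P(at least one) = 1 - 28561/83521 = 54960/83521

54960/83521


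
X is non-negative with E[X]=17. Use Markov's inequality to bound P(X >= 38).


Markov: P(X >= a) <= E[X]/a
P(X >= 38) <= 17/38

17/38


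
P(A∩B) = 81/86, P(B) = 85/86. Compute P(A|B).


P(A|B) = P(A∩B)/P(B) = (81/86)/(85/86) = 81/85

81/85


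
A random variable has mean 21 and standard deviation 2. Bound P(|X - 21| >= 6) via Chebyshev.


k = 6/2 = 3
Chebyshev: P(|X-mu| >= k*sigma) <= 1/k^2 = 1/3^2 = 1/9

1/9


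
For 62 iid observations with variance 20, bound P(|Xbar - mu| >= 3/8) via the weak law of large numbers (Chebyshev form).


Var(Xbar) = Var(X)/n = 20/62
Chebyshev: P(|Xbar-mu| >= 3/8) <= Var(Xbar)/(3/8)^2 = (10/31)/(9/64) = 640/279
Bound exceeds 1, so trivial bound: 1

1


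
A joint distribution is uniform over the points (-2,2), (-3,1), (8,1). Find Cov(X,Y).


E[X]=1, E[Y]=4/3, E[XY]=1/3
Cov(X,Y) = E[XY] - E[X]E[Y] = 1/3 - 1*4/3 = -1

-1


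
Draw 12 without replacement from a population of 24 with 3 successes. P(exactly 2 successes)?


P(X=2) = C(3,2)*C(21,10) / C(24,12)
= 3*352716 / 2704156
= 1058148/2704156 = 9/23

9/23


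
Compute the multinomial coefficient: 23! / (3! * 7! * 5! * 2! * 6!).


23! = 25852016738884976640000
Denominator: 3!=6 * 7!=5040 * 5!=120 * 2!=2 * 6!=720
Coefficient = 25852016738884976640000 / 5225472000 = 4947307485120

4947307485120


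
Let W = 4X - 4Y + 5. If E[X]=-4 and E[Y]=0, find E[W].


E[4X - 4Y + 5] = 4*E[X] - 4*E[Y] + 5
= (4)*(-4) + (-4)*(0) + (5)
= -16 + 0 + 5 = -11

-11


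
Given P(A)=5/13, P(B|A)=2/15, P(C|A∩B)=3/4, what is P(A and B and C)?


P(A∩B∩C) = P(A) * P(B|A) * P(C|A∩B)
= 5/13 * 2/15 * 3/4
= 2/39 * 3/4 = 1/26

1/26


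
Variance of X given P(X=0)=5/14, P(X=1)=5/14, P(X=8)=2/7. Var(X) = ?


E[X] = 37/14, E[X^2] = 261/14
Var(X) = E[X^2] - (E[X])^2 = 261/14 - (37/14)^2 = 2285/196

2285/196


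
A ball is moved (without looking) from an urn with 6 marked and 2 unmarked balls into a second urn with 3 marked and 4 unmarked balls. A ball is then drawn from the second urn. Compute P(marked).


P(transfer marked) = 6/8 = 3/4; P(transfer unmarked) = 1/4
If marked transferred: Urn II has 4 marked of 8, so P(marked|marked moved) = 1/2
If unmarked transferred: Urn II has 3 marked of 8, so P(marked|unmarked moved) = 3/8
By total probability: P(marked) = 3/4*1/2 + 1/4*3/8 = 15/32

15/32


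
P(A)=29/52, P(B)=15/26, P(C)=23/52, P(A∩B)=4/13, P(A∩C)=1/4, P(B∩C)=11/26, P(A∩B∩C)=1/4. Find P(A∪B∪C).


P(A∪B∪C) = P(A)+P(B)+P(C) - P(AB)-P(AC)-P(BC) + P(ABC)
= 29/52+15/26+23/52 - 4/13-1/4-11/26 + 1/4
= 11/13

11/13


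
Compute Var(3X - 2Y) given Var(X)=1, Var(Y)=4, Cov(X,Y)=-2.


Var(3X - 2Y) = 3^2*Var(X) + (-2)^2*Var(Y) + 2*3*(-2)*Cov(X,Y)
= 9*1 + 4*4 - 12*(-2)
= 9 + 16 + 24 = 49

49


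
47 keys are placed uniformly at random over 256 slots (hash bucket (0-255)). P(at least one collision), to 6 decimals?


P(all different) = prod((256-i)/256 for i=0..46) = 0.011060
P(at least one match) = 1 - 0.011060 = 0.988940

0.988940


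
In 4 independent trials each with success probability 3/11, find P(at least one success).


P(at least one) = 1 - P(none)
P(none) = (1 - 3/11)^4 = (8/11)^4 = 4096/14641
P(at least one) = 1 - 4096/14641 = 10545/14641

10545/14641


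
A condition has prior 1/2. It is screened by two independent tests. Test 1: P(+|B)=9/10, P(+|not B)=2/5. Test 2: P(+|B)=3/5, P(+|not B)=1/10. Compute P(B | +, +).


After test 1: P(+) = 9/10*1/2 + 2/5*1/2 = 13/20
P(B|+) = (9/20)/(13/20) = 9/13
After test 2 (use post1 as new prior): P(+) = 3/5*9/13 + 1/10*4/13 = 29/65
P(B|+,+) = (27/65)/(29/65) = 27/29

27/29


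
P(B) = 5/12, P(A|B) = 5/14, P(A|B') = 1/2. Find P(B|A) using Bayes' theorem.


P(A) = P(A|B)P(B) + P(A|B')P(B') = 5/14*5/12 + 1/2*7/12 = 37/84
P(B|A) = P(A|B)P(B)/P(A) = (25/168)/(37/84) = 25/74

25/74


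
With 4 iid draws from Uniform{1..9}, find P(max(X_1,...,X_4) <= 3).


P(max <= 3) = P(all X_i <= 3) = (P(X_1 <= 3))^4
= (3/9)^4 = (1/3)^4 = 1/81

1/81


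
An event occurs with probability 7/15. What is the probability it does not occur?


P(A') = 1 - P(A) = 1 - 7/15 = 8/15

8/15


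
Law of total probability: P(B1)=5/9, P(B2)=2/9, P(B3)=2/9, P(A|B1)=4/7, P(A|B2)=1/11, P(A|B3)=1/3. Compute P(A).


P(A) = P(A|B1)P(B1) + P(A|B2)P(B2) + P(A|B3)P(B3)
= 4/7*5/9 + 1/11*2/9 + 1/3*2/9
= 20/63 + 2/99 + 2/27 = 856/2079

856/2079


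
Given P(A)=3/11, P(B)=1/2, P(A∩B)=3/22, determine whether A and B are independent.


P(A)*P(B) = 3/11*1/2 = 3/22
P(A∩B) = 3/22, which equals P(A)P(B), so independent

Yes, A and B are independent


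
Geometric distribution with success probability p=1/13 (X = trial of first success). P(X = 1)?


P(X=1) = (1-p)^0 * p = (12/13)^0 * 1/13
= 1 * 1/13 = 1/13

1/13


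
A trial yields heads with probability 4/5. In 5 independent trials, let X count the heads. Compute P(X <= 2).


P(X<=2) = P(X=0) + P(X=1) + P(X=2)
= 1/3125 + 4/625 + 32/625
= 181/3125

181/3125


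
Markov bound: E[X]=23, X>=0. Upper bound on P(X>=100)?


Markov: P(X >= a) <= E[X]/a
P(X >= 100) <= 23/100

23/100


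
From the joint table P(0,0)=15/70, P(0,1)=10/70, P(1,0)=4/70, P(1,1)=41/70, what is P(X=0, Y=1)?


Read from table: P(X=0, Y=1) = 10/70 = 1/7

1/7


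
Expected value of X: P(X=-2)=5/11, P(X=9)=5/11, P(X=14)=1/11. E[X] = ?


E[X] = sum(x * P(x))
= -2*5/11 + 9*5/11 + 14*1/11
= 49/11

49/11


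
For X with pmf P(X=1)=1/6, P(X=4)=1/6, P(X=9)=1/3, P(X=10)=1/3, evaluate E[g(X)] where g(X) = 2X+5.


E[2X+5] = sum(g(x)*P(x))
= 7*1/6 + 13*1/6 + 23*1/3 + 25*1/3
= 58/3

58/3


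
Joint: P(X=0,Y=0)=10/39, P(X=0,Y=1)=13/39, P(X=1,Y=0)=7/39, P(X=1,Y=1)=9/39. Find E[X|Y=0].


P(Y=0) = 17/39
E[X|Y=0] = (0*10 + 1*7)/17 = 7/17

7/17


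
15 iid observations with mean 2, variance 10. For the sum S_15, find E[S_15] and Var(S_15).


E[S_n] = n*mu = 15*2 = 30
Var(S_n) = n*sigma^2 = 15*10 = 150

E[S_15]=30, Var(S_15)=150


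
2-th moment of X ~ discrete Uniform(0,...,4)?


E[X^2] = (1/5) * sum(x^2 for x=0..4)
= 30/5 = 6

6


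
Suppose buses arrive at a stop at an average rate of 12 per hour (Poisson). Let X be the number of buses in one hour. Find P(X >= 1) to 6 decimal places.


P(X>=1) = 1 - P(X<=0) = 1 - (e^(-12)*12^0/0!)
≈ 1 - 0.0000061442 = 0.9999938558
≈ 0.999994

0.999994


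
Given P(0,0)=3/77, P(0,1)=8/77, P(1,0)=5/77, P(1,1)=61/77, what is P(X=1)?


P(X=1) = P(1,0)+P(1,1) = 5/77 + 61/77 = 66/77 = 6/7

6/7


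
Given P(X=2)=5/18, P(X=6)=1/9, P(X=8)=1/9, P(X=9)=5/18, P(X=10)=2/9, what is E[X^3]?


E[X^3] = sum(g(x)*P(x))
= 8*5/18 + 216*1/9 + 512*1/9 + 729*5/18 + 1000*2/9
= 3047/6

3047/6


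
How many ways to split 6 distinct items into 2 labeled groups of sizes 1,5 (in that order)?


6! = 720
Denominator: 1!=1 * 5!=120
Coefficient = 720 / 120 = 6

6


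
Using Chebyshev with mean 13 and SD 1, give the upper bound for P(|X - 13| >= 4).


k = 4/1 = 4
Chebyshev: P(|X-mu| >= k*sigma) <= 1/k^2 = 1/4^2 = 1/16

1/16


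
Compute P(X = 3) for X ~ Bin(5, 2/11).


P(X=3) = C(5,3) * p^3 * (1-p)^2
= 10 * 8/1331 * 81/121
= 6480/161051

6480/161051


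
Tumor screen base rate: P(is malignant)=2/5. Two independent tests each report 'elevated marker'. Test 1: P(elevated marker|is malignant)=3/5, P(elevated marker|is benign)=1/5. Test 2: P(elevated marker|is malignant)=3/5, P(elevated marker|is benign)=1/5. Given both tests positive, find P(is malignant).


After test 1: P(+) = 3/5*2/5 + 1/5*3/5 = 9/25
P(B|+) = (6/25)/(9/25) = 2/3
After test 2 (use post1 as new prior): P(+) = 3/5*2/3 + 1/5*1/3 = 7/15
P(B|+,+) = (2/5)/(7/15) = 6/7

6/7


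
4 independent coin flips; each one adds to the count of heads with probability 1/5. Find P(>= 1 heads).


P(at least one) = 1 - P(none)
P(none) = (1 - 1/5)^4 = (4/5)^4 = 256/625
P(at least one) = 1 - 256/625 = 369/625

369/625


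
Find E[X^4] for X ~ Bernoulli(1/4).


For Bernoulli: X in {0,1}
E[X^4] = 0^4*(1-1/4) + 1^4*1/4 = 1/4

1/4


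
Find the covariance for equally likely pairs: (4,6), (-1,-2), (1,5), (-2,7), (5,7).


E[X]=7/5, E[Y]=23/5, E[XY]=52/5
Cov(X,Y) = E[XY] - E[X]E[Y] = 52/5 - 7/5*23/5 = 99/25

99/25


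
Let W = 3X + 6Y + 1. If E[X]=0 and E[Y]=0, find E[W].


E[3X + 6Y + 1] = 3*E[X] + 6*E[Y] + 1
= (3)*(0) + (6)*(0) + (1)
= 0 + 0 + 1 = 1

1


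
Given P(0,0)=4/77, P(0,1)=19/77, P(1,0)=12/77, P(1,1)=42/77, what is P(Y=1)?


P(Y=1) = P(0,1)+P(1,1) = 19/77 + 42/77 = 61/77

61/77


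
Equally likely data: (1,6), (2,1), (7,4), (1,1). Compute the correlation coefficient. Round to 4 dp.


Cov(X,Y) = 1.0000, Var(X) = 6.1875, Var(Y) = 4.5000
rho = Cov/(sqrt(VarX)*sqrt(VarY)) = 0.1895

0.1895


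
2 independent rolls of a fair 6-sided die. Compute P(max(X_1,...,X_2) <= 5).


P(max <= 5) = P(all X_i <= 5) = (P(X_1 <= 5))^2
= (5/6)^2 = 25/36

25/36


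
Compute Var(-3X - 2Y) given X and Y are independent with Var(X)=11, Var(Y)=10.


Independence => Cov(X,Y)=0
Var(-3X - 2Y) = (-3)^2*Var(X) + (-2)^2*Var(Y)
= 9*11 + 4*10 = 139

139


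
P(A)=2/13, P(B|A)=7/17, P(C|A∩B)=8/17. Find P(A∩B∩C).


P(A∩B∩C) = P(A) * P(B|A) * P(C|A∩B)
= 2/13 * 7/17 * 8/17
= 14/221 * 8/17 = 112/3757

112/3757


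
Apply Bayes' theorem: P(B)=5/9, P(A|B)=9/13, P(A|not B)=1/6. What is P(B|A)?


P(A) = P(A|B)P(B) + P(A|B')P(B') = 9/13*5/9 + 1/6*4/9 = 161/351
P(B|A) = P(A|B)P(B)/P(A) = (5/13)/(161/351) = 135/161

135/161


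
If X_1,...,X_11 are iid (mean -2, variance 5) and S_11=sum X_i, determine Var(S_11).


By independence, Var(S_n) = n*Var(X_1) = 11*5 = 55

55


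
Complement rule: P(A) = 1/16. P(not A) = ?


P(A') = 1 - P(A) = 1 - 1/16 = 15/16

15/16


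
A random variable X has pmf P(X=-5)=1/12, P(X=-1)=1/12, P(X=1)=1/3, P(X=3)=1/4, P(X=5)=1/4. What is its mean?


E[X] = sum(x * P(x))
= -5*1/12 - 1*1/12 + 1*1/3 + 3*1/4 + 5*1/4
= 11/6

11/6


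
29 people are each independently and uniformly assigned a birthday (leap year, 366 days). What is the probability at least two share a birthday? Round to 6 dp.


P(all different) = prod((366-i)/366 for i=0..28) = 0.320056
P(at least one match) = 1 - 0.320056 = 0.679944

0.679944


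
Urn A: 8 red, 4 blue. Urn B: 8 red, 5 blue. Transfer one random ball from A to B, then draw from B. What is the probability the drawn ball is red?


P(transfer red) = 8/12 = 2/3; P(transfer blue) = 1/3
If red transferred: Urn II has 9 red of 14, so P(red|red moved) = 9/14
If blue transferred: Urn II has 8 red of 14, so P(red|blue moved) = 4/7
By total probability: P(red) = 2/3*9/14 + 1/3*4/7 = 13/21

13/21


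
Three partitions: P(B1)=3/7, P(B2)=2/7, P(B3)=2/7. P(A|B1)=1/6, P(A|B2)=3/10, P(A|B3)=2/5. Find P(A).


P(A) = P(A|B1)P(B1) + P(A|B2)P(B2) + P(A|B3)P(B3)
= 1/6*3/7 + 3/10*2/7 + 2/5*2/7
= 1/14 + 3/35 + 4/35 = 19/70

19/70


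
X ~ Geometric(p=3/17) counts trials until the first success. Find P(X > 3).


P(X > 3) = P(first 3 trials all fail) = (1-p)^3 = (14/17)^3 = 2744/4913

2744/4913


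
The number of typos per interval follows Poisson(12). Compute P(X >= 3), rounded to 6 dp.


P(X>=3) = 1 - P(X<=2) = 1 - (e^(-12)*12^0/0! + e^(-12)*12^1/1! + e^(-12)*12^2/2!)
≈ 1 - (0.0000061442 + 0.0000737305 + 0.0004423833)
= 1 - 0.0005222580 = 0.9994777420
≈ 0.999478

0.999478


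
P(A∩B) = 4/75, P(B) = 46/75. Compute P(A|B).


P(A|B) = P(A∩B)/P(B) = (4/75)/(46/75) = 4/46 = 2/23

2/23


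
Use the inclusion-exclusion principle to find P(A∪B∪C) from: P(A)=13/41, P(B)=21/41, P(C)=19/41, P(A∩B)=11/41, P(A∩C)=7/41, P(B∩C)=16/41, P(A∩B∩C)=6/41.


P(A∪B∪C) = P(A)+P(B)+P(C) - P(AB)-P(AC)-P(BC) + P(ABC)
= 13/41+21/41+19/41 - 11/41-7/41-16/41 + 6/41
= 25/41

25/41


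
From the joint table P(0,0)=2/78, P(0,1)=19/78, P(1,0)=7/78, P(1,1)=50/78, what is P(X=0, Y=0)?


Read from table: P(X=0, Y=0) = 2/78 = 1/39

1/39


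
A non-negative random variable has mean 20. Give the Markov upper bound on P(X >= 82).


Markov: P(X >= a) <= E[X]/a
P(X >= 82) <= 20/82 = 10/41

10/41


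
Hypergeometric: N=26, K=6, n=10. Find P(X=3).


P(X=3) = C(6,3)*C(20,7) / C(26,10)
= 20*77520 / 5311735
= 1550400/5311735 = 960/3289

960/3289


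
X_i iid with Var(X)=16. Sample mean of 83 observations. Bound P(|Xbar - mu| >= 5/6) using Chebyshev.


Var(Xbar) = Var(X)/n = 16/83
Chebyshev: P(|Xbar-mu| >= 5/6) <= Var(Xbar)/(5/6)^2 = (16/83)/(25/36) = 576/2075

576/2075


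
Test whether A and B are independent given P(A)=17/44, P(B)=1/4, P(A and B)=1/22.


P(A)*P(B) = 17/44*1/4 = 17/176
P(A∩B) = 1/22 != 17/176, so not independent

No, A and B are not independent


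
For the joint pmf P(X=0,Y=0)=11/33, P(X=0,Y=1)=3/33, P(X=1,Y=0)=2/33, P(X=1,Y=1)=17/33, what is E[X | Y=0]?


P(Y=0) = 13/33
E[X|Y=0] = (0*11 + 1*2)/13 = 2/13

2/13


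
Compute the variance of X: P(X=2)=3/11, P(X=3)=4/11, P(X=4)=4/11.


E[X] = 34/11, E[X^2] = 112/11
Var(X) = E[X^2] - (E[X])^2 = 112/11 - (34/11)^2 = 76/121

76/121


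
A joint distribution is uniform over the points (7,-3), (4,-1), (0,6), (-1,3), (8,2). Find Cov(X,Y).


E[X]=18/5, E[Y]=7/5, E[XY]=-12/5
Cov(X,Y) = E[XY] - E[X]E[Y] = -12/5 - 18/5*7/5 = -186/25

-186/25


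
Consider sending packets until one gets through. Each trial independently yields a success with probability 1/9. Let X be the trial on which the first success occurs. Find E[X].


For geometric (trials until first success), E[X] = 1/p = 1/(1/9) = 9

9


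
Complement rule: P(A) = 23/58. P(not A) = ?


P(A') = 1 - P(A) = 1 - 23/58 = 35/58

35/58


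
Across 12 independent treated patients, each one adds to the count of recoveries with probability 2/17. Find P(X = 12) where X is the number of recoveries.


P(X=12) = C(12,12) * p^12 * (1-p)^0
= 1 * 4096/582622237229761 * 1
= 4096/582622237229761

4096/582622237229761


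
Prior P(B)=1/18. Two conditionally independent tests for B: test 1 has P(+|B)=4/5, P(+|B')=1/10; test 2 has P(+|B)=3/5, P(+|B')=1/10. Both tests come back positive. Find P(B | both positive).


After test 1: P(+) = 4/5*1/18 + 1/10*17/18 = 5/36
P(B|+) = (2/45)/(5/36) = 8/25
After test 2 (use post1 as new prior): P(+) = 3/5*8/25 + 1/10*17/25 = 13/50
P(B|+,+) = (24/125)/(13/50) = 48/65

48/65


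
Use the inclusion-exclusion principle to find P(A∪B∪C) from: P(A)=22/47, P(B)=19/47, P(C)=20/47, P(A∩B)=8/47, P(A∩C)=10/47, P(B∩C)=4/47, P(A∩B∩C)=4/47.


P(A∪B∪C) = P(A)+P(B)+P(C) - P(AB)-P(AC)-P(BC) + P(ABC)
= 22/47+19/47+20/47 - 8/47-10/47-4/47 + 4/47
= 43/47

43/47


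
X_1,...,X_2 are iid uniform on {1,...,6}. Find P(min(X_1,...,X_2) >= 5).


P(min >= 5) = P(all X_i >= 5) = (P(X_1 >= 5))^2
= (2/6)^2 = (1/3)^2 = 1/9

1/9


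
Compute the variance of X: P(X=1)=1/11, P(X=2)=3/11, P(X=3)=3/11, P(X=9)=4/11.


E[X] = 52/11, E[X^2] = 364/11
Var(X) = E[X^2] - (E[X])^2 = 364/11 - (52/11)^2 = 1300/121

1300/121


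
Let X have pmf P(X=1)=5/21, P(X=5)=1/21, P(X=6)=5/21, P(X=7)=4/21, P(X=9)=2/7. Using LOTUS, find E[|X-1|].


E[|X-1|] = sum(g(x)*P(x))
= 0*5/21 + 4*1/21 + 5*5/21 + 6*4/21 + 8*2/7
= 101/21

101/21


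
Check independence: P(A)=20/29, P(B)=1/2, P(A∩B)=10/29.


P(A)*P(B) = 20/29*1/2 = 10/29
P(A∩B) = 10/29, which equals P(A)P(B), so independent

Yes, A and B are independent


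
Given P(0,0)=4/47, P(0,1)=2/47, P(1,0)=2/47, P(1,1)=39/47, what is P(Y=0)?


P(Y=0) = P(0,0)+P(1,0) = 4/47 + 2/47 = 6/47

6/47


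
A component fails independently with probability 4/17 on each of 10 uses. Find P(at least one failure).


P(at least one) = 1 - P(none)
P(none) = (1 - 4/17)^10 = (13/17)^10 = 137858491849/2015993900449
P(at least one) = 1 - 137858491849/2015993900449 = 1878135408600/2015993900449

1878135408600/2015993900449


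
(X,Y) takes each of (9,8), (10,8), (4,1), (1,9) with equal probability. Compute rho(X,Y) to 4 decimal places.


Cov(X,Y) = 2.2500, Var(X) = 13.5000, Var(Y) = 10.2500
rho = Cov/(sqrt(VarX)*sqrt(VarY)) = 0.1913

0.1913


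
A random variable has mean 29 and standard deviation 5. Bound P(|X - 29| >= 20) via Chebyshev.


k = 20/5 = 4
Chebyshev: P(|X-mu| >= k*sigma) <= 1/k^2 = 1/4^2 = 1/16

1/16


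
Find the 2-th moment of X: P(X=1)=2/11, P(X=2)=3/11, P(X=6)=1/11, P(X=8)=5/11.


E[X^2] = sum(x^2 * P(x))
= 1*2/11 + 4*3/11 + 36*1/11 + 64*5/11
= 370/11

370/11


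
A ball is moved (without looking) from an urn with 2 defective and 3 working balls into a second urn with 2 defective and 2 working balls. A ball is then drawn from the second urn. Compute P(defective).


P(transfer defective) = 2/5; P(transfer working) = 3/5
If defective transferred: Urn II has 3 defective of 5, so P(defective|defective moved) = 3/5
If working transferred: Urn II has 2 defective of 5, so P(defective|working moved) = 2/5
By total probability: P(defective) = 2/5*3/5 + 3/5*2/5 = 12/25

12/25


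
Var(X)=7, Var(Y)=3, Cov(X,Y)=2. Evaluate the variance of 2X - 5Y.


Var(2X - 5Y) = 2^2*Var(X) + (-5)^2*Var(Y) + 2*2*(-5)*Cov(X,Y)
= 4*7 + 25*3 - 20*2
= 28 + 75 - 40 = 63

63


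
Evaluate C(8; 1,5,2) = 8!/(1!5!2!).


8! = 40320
Denominator: 1!=1 * 5!=120 * 2!=2
Coefficient = 40320 / 240 = 168

168


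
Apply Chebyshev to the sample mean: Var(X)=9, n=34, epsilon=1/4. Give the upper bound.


Var(Xbar) = Var(X)/n = 9/34
Chebyshev: P(|Xbar-mu| >= 1/4) <= Var(Xbar)/(1/4)^2 = (9/34)/(1/16) = 72/17
Bound exceeds 1, so trivial bound: 1

1


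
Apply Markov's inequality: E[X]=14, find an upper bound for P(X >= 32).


Markov: P(X >= a) <= E[X]/a
P(X >= 32) <= 14/32 = 7/16

7/16


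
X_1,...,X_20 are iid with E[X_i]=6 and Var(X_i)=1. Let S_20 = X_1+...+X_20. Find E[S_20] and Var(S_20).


E[S_n] = n*mu = 20*6 = 120
Var(S_n) = n*sigma^2 = 20*1 = 20

E[S_20]=120, Var(S_20)=20


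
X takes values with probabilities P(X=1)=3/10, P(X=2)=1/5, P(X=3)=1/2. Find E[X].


E[X] = sum(x * P(x))
= 1*3/10 + 2*1/5 + 3*1/2
= 11/5

11/5


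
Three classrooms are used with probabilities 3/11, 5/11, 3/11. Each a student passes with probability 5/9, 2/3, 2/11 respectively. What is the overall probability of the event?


P(A) = P(A|B1)P(B1) + P(A|B2)P(B2) + P(A|B3)P(B3)
= 5/9*3/11 + 2/3*5/11 + 2/11*3/11
= 5/33 + 10/33 + 6/121 = 61/121

61/121


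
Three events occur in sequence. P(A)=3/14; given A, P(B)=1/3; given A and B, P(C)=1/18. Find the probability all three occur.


P(A∩B∩C) = P(A) * P(B|A) * P(C|A∩B)
= 3/14 * 1/3 * 1/18
= 1/14 * 1/18 = 1/252

1/252


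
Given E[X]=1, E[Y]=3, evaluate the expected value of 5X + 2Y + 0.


E[5X + 2Y + 0] = 5*E[X] + 2*E[Y] + 0
= (5)*(1) + (2)*(3) + (0)
= 5 + 6 + 0 = 11

11


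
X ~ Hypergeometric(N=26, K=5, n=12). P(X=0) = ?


P(X=0) = C(5,0)*C(21,12) / C(26,12)
= 1*293930 / 9657700
= 293930/9657700 = 7/230

7/230


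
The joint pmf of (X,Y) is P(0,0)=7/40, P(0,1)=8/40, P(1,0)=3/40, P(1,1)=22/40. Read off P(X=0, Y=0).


Read from table: P(X=0, Y=0) = 7/40

7/40


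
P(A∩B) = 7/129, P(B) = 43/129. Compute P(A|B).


P(A|B) = P(A∩B)/P(B) = (7/129)/(43/129) = 7/43

7/43


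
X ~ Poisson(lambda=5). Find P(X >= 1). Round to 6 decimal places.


P(X>=1) = 1 - P(X<=0) = 1 - (e^(-5)*5^0/0!)
≈ 1 - 0.0067379470 = 0.9932620530
≈ 0.993262

0.993262


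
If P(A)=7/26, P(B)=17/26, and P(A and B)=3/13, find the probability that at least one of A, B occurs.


P(A∪B) = P(A) + P(B) - P(A∩B)
= 7/26 + 17/26 - 3/13 = 9/13

9/13


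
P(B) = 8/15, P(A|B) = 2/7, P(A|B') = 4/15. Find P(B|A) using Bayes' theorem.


P(A) = P(A|B)P(B) + P(A|B')P(B') = 2/7*8/15 + 4/15*7/15 = 436/1575
P(B|A) = P(A|B)P(B)/P(A) = (16/105)/(436/1575) = 60/109

60/109


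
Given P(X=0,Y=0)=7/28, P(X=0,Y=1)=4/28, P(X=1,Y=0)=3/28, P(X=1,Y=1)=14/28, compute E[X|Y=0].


P(Y=0) = 10/28
E[X|Y=0] = (0*7 + 1*3)/10 = 3/10

3/10
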